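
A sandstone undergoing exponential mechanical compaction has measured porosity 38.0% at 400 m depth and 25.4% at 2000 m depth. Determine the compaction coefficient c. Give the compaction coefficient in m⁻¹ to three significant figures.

Working in km (1 km = 1000 m; c in km⁻¹ = c in m⁻¹ × 1000):
Athy: n(d) = n₀ e^(−cd) ⇒ n₁/n₂ = e^{c(d₂−d₁)} ⇒ c = ln(n₁/n₂)/(d₂−d₁)
c = ln(0.38/0.254) / (2 − 0.4) = ln(1.496) / 1.6 = 0.4028 / 1.6 = 0.2518 km⁻¹

0.000252 m⁻¹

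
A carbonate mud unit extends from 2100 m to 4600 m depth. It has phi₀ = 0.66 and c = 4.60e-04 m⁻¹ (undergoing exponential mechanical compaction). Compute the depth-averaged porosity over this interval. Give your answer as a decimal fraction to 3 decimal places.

Working in km (1 km = 1000 m; c in km⁻¹ = c in m⁻¹ × 1000):
⟨phi⟩ = (1/(d₂−d₁)) ∫ phi₀ e^(−cd) dd = phi₀·(e^(−c·d₁) − e^(−c·d₂)) / (c·(d₂−d₁))
e^(−0.46×2.1) = 0.3806; e^(−0.46×4.6) = 0.1205
⟨phi⟩ = 0.66 × (0.3806 − 0.1205) / (0.46 × 2.5) = 0.66 × 0.2262 = 0.1493

0.149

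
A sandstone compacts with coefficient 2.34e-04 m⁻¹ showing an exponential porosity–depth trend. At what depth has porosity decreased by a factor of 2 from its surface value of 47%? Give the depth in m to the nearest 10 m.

2960 m

Working in km (1 km = 1000 m; k in km⁻¹ = k in m⁻¹ × 1000):
phi/phi₀ = 1/2 ⇒ exp(−k·z) = 1/2 ⇒ z = ln(2) / k
z = 0.6931 / 0.234 = 2.962 km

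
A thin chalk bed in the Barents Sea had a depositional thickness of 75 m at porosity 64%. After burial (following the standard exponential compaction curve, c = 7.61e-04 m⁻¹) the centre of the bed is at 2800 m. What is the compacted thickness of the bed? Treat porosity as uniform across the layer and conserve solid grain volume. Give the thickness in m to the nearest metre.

29 m

Working in km (1 km = 1000 m; c in km⁻¹ = c in m⁻¹ × 1000):
Porosity at 2.8 km: n = 0.64·exp(−0.761×2.8) = 0.0760
Solid-volume conservation: h(1−n) = h₀(1−n₀) ⇒ h = h₀·(1−n₀)/(1−n)
h = 0.075 × (1 − 0.64)/(1 − 0.0760) = 0.075 × 0.3896 = 0.0292 km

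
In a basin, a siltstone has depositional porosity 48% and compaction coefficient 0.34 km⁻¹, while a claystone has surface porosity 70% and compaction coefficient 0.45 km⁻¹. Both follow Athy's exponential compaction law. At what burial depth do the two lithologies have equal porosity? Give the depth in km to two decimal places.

Set n₀ₐ e^(−βₐz) = n₀ᵦ e^(−βᵦz) ⇒ ln(n₀ₐ/n₀ᵦ) = (βₐ − βᵦ)·z
z = ln(0.48/0.7) / (0.34 − 0.45) = -0.3773 / -0.11 = 3.430 km

3.43 km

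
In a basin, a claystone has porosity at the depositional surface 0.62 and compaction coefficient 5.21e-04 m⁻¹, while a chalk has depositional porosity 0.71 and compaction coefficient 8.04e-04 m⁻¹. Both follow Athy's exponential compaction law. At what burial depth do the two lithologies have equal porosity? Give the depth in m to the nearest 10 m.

480 m

Working in km (1 km = 1000 m; β in km⁻¹ = β in m⁻¹ × 1000):
Set phi₀ₐ e^(−βₐd) = phi₀ᵦ e^(−βᵦd) ⇒ ln(phi₀ₐ/phi₀ᵦ) = (βₐ − βᵦ)·d
d = ln(0.62/0.71) / (0.521 − 0.804) = -0.1355 / -0.283 = 0.479 km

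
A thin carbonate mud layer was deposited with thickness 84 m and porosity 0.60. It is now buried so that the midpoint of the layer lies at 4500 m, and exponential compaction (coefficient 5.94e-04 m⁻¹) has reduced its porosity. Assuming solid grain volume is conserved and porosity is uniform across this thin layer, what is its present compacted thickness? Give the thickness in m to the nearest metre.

Working in km (1 km = 1000 m; β in km⁻¹ = β in m⁻¹ × 1000):
Porosity at 4.5 km: φ = 0.6·exp(−0.594×4.5) = 0.0414
Solid-volume conservation: h(1−φ) = h₀(1−φ₀) ⇒ h = h₀·(1−φ₀)/(1−φ)
h = 0.084 × (1 − 0.6)/(1 − 0.0414) = 0.084 × 0.4173 = 0.0351 km

35 m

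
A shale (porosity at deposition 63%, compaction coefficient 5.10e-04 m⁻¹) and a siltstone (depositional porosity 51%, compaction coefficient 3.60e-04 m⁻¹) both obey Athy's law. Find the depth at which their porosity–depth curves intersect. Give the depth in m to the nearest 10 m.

1410 m

Working in km (1 km = 1000 m; c in km⁻¹ = c in m⁻¹ × 1000):
Set n₀ₐ e^(−cₐz) = n₀ᵦ e^(−cᵦz) ⇒ ln(n₀ₐ/n₀ᵦ) = (cₐ − cᵦ)·z
z = ln(0.63/0.51) / (0.51 − 0.36) = 0.2113 / 0.15 = 1.409 km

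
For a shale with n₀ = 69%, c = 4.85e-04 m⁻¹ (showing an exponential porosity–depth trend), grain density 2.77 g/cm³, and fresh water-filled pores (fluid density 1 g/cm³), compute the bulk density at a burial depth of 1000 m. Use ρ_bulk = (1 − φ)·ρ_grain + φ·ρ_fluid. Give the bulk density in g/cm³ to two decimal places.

2.02 g/cm³

Working in km (1 km = 1000 m; c in km⁻¹ = c in m⁻¹ × 1000):
Porosity at depth: n = 0.69·exp(−0.485×1) = 0.69×0.6157 = 0.4248
Bulk density: ρ_b = (1−n)ρ_g + n·ρ_f = 0.5752×2.77 + 0.4248×1
       = 1.593 + 0.425 = 2.018 g/cm³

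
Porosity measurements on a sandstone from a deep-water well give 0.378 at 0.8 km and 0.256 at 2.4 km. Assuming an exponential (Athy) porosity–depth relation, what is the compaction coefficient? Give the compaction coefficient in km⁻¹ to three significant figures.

0.244 km⁻¹

Athy: n(z) = n₀ e^(−βz) ⇒ n₁/n₂ = e^{β(z₂−z₁)} ⇒ β = ln(n₁/n₂)/(z₂−z₁)
β = ln(0.378/0.256) / (2.4 − 0.8) = ln(1.477) / 1.6 = 0.3897 / 1.6 = 0.2436 km⁻¹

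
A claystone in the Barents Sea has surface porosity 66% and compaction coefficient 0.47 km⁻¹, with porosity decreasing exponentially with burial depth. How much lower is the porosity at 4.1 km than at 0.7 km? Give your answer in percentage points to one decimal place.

37.9 percentage points

φ(0.7) = 0.66·e^(−0.47×0.7) = 0.4750
φ(4.1) = 0.66·e^(−0.47×4.1) = 0.0961
Δφ = 0.4750 − 0.0961 = 0.3789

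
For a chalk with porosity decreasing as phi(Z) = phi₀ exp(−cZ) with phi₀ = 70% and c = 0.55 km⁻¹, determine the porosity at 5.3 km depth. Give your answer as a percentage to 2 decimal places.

phi = phi₀·exp(−c·Z) = 0.7 × exp(−0.55 × 5.3) = 0.7 × exp(−2.915)
  = 0.7 × 0.0542 = 0.0379

3.79%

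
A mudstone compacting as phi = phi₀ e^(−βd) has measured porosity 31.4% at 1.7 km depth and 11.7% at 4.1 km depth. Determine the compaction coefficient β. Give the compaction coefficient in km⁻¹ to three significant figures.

Athy: phi(d) = phi₀ e^(−βd) ⇒ phi₁/phi₂ = e^{β(d₂−d₁)} ⇒ β = ln(phi₁/phi₂)/(d₂−d₁)
β = ln(0.314/0.117) / (4.1 − 1.7) = ln(2.684) / 2.4 = 0.9872 / 2.4 = 0.4113 km⁻¹

0.411 km⁻¹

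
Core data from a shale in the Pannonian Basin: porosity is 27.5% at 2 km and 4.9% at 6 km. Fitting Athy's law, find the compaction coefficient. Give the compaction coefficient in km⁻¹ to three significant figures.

0.431 km⁻¹

Athy: n(Z) = n₀ e^(−cZ) ⇒ n₁/n₂ = e^{c(Z₂−Z₁)} ⇒ c = ln(n₁/n₂)/(Z₂−Z₁)
c = ln(0.275/0.049) / (6 − 2) = ln(5.612) / 4 = 1.7250 / 4 = 0.4312 km⁻¹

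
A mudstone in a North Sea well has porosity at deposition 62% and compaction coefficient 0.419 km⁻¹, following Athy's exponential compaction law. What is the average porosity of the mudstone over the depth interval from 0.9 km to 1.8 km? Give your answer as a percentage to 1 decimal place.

⟨n⟩ = (1/(z₂−z₁)) ∫ n₀ e^(−kz) dz = n₀·(e^(−k·z₁) − e^(−k·z₂)) / (k·(z₂−z₁))
e^(−0.419×0.9) = 0.6858; e^(−0.419×1.8) = 0.4704
⟨n⟩ = 0.62 × (0.6858 − 0.4704) / (0.419 × 0.9) = 0.62 × 0.5714 = 0.3542

35.4%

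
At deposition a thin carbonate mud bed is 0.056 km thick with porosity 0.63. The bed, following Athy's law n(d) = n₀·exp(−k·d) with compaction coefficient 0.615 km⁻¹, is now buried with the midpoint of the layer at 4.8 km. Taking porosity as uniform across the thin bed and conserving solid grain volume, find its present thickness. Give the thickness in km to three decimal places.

0.021 km

Porosity at 4.8 km: n = 0.63·exp(−0.615×4.8) = 0.0329
Solid-volume conservation: h(1−n) = h₀(1−n₀) ⇒ h = h₀·(1−n₀)/(1−n)
h = 0.056 × (1 − 0.63)/(1 − 0.0329) = 0.056 × 0.3826 = 0.0214 km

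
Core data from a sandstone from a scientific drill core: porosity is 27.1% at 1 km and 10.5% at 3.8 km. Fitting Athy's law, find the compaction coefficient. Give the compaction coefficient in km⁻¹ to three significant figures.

Athy: phi(z) = phi₀ e^(−βz) ⇒ phi₁/phi₂ = e^{β(z₂−z₁)} ⇒ β = ln(phi₁/phi₂)/(z₂−z₁)
β = ln(0.271/0.105) / (3.8 − 1) = ln(2.581) / 2.8 = 0.9482 / 2.8 = 0.3386 km⁻¹

0.339 km⁻¹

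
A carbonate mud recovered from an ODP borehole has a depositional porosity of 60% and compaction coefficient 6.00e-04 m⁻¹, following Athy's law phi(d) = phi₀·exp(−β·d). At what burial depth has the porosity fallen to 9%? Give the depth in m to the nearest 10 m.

Working in km (1 km = 1000 m; β in km⁻¹ = β in m⁻¹ × 1000):
Invert Athy's law: d = ln(phi₀/phi) / β
d = ln(0.6/0.09) / 0.6 = ln(6.667) / 0.6 = 1.8971 / 0.6 = 3.162 km

3160 m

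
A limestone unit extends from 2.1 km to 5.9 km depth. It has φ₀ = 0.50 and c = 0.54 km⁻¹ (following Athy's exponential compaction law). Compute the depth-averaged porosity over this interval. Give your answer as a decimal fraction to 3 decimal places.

⟨φ⟩ = (1/(d₂−d₁)) ∫ φ₀ e^(−cd) dd = φ₀·(e^(−c·d₁) − e^(−c·d₂)) / (c·(d₂−d₁))
e^(−0.54×2.1) = 0.3217; e^(−0.54×5.9) = 0.0413
⟨φ⟩ = 0.5 × (0.3217 − 0.0413) / (0.54 × 3.8) = 0.5 × 0.1367 = 0.0683

0.068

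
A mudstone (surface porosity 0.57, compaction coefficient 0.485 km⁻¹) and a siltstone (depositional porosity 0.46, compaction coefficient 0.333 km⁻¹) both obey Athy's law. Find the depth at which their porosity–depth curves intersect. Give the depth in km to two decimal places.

1.41 km

Set phi₀ₐ e^(−kₐZ) = phi₀ᵦ e^(−kᵦZ) ⇒ ln(phi₀ₐ/phi₀ᵦ) = (kₐ − kᵦ)·Z
Z = ln(0.57/0.46) / (0.485 − 0.333) = 0.2144 / 0.152 = 1.411 km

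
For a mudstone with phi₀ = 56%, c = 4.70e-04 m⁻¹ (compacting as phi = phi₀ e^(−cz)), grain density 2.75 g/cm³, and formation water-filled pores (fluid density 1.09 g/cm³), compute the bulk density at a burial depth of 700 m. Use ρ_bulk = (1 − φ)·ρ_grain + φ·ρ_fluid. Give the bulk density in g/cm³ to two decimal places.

Working in km (1 km = 1000 m; c in km⁻¹ = c in m⁻¹ × 1000):
Porosity at depth: phi = 0.56·exp(−0.47×0.7) = 0.56×0.7196 = 0.4030
Bulk density: ρ_b = (1−phi)ρ_g + phi·ρ_f = 0.5970×2.75 + 0.4030×1.09
       = 1.642 + 0.439 = 2.081 g/cm³

2.08 g/cm³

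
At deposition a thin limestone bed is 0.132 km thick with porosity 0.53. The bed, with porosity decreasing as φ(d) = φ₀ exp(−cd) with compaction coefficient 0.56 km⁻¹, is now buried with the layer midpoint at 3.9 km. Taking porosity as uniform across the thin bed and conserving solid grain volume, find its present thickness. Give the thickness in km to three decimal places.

0.066 km

Porosity at 3.9 km: φ = 0.53·exp(−0.56×3.9) = 0.0597
Solid-volume conservation: h(1−φ) = h₀(1−φ₀) ⇒ h = h₀·(1−φ₀)/(1−φ)
h = 0.132 × (1 − 0.53)/(1 − 0.0597) = 0.132 × 0.4998 = 0.0660 km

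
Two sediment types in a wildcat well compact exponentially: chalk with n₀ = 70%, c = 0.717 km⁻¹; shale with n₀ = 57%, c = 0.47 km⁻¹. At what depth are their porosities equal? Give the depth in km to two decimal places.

Set n₀ₐ e^(−cₐz) = n₀ᵦ e^(−cᵦz) ⇒ ln(n₀ₐ/n₀ᵦ) = (cₐ − cᵦ)·z
z = ln(0.7/0.57) / (0.717 − 0.47) = 0.2054 / 0.247 = 0.832 km

0.83 km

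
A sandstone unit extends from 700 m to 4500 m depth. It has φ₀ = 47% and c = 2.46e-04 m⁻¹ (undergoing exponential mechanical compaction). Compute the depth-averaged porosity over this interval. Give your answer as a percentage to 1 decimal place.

25.7%

Working in km (1 km = 1000 m; c in km⁻¹ = c in m⁻¹ × 1000):
⟨φ⟩ = (1/(z₂−z₁)) ∫ φ₀ e^(−cz) dz = φ₀·(e^(−c·z₁) − e^(−c·z₂)) / (c·(z₂−z₁))
e^(−0.246×0.7) = 0.8418; e^(−0.246×4.5) = 0.3305
⟨φ⟩ = 0.47 × (0.8418 − 0.3305) / (0.246 × 3.8) = 0.47 × 0.5469 = 0.2571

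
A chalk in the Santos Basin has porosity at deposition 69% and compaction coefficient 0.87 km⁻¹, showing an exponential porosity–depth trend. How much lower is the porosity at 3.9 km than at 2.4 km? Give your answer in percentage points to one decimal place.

φ(2.4) = 0.69·e^(−0.87×2.4) = 0.0855
φ(3.9) = 0.69·e^(−0.87×3.9) = 0.0232
Δφ = 0.0855 − 0.0232 = 0.0623

6.2 percentage points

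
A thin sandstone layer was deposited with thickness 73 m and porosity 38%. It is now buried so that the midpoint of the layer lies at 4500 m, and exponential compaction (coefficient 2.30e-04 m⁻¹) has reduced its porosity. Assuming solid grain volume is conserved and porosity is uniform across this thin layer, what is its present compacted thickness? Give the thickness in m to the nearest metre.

52 m

Working in km (1 km = 1000 m; β in km⁻¹ = β in m⁻¹ × 1000):
Porosity at 4.5 km: φ = 0.38·exp(−0.23×4.5) = 0.1350
Solid-volume conservation: h(1−φ) = h₀(1−φ₀) ⇒ h = h₀·(1−φ₀)/(1−φ)
h = 0.073 × (1 − 0.38)/(1 − 0.1350) = 0.073 × 0.7168 = 0.0523 km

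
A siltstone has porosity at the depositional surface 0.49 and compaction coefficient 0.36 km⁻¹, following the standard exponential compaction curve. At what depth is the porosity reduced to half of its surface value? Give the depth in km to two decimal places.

1.93 km

phi/phi₀ = 1/2 ⇒ exp(−β·d) = 1/2 ⇒ d = ln(2) / β
d = 0.6931 / 0.36 = 1.925 km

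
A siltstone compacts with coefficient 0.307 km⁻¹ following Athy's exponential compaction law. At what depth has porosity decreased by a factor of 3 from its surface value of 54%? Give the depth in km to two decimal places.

3.58 km

n/n₀ = 1/3 ⇒ exp(−k·Z) = 1/3 ⇒ Z = ln(3) / k
Z = 1.0986 / 0.307 = 3.579 km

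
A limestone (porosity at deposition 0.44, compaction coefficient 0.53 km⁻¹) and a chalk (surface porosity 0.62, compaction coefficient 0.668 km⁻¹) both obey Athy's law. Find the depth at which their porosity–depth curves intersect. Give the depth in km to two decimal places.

Set n₀ₐ e^(−βₐZ) = n₀ᵦ e^(−βᵦZ) ⇒ ln(n₀ₐ/n₀ᵦ) = (βₐ − βᵦ)·Z
Z = ln(0.44/0.62) / (0.53 − 0.668) = -0.3429 / -0.138 = 2.485 km

2.49 km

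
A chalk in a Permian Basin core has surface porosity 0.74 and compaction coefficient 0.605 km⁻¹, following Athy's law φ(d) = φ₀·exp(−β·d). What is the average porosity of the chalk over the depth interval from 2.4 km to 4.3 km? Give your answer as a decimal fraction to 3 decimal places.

0.103

⟨φ⟩ = (1/(d₂−d₁)) ∫ φ₀ e^(−βd) dd = φ₀·(e^(−β·d₁) − e^(−β·d₂)) / (β·(d₂−d₁))
e^(−0.605×2.4) = 0.2341; e^(−0.605×4.3) = 0.0742
⟨φ⟩ = 0.74 × (0.2341 − 0.0742) / (0.605 × 1.9) = 0.74 × 0.1391 = 0.1030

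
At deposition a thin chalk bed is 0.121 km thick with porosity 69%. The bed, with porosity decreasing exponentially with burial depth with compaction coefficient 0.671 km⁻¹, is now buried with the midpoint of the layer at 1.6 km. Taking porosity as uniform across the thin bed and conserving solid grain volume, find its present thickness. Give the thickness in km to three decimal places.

Porosity at 1.6 km: φ = 0.69·exp(−0.671×1.6) = 0.2358
Solid-volume conservation: h(1−φ) = h₀(1−φ₀) ⇒ h = h₀·(1−φ₀)/(1−φ)
h = 0.121 × (1 − 0.69)/(1 − 0.2358) = 0.121 × 0.4057 = 0.0491 km

0.049 km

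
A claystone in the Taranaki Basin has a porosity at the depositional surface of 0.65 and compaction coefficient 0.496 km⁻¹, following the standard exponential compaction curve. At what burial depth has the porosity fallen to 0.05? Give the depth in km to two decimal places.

5.17 km

Invert Athy's law: z = ln(n₀/n) / c
z = ln(0.65/0.05) / 0.496 = ln(13) / 0.496 = 2.5649 / 0.496 = 5.171 km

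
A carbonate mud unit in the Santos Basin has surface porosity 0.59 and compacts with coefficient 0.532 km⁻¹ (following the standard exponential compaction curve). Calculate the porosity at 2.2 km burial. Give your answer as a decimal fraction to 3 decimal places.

0.183

n = n₀·exp(−c·z) = 0.59 × exp(−0.532 × 2.2) = 0.59 × exp(−1.17)
  = 0.59 × 0.3102 = 0.1830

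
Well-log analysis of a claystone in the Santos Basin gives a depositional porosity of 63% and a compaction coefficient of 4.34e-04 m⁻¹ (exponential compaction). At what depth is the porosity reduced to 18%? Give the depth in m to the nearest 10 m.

2890 m

Working in km (1 km = 1000 m; c in km⁻¹ = c in m⁻¹ × 1000):
Invert Athy's law: z = ln(n₀/n) / c
z = ln(0.63/0.18) / 0.434 = ln(3.5) / 0.434 = 1.2528 / 0.434 = 2.887 km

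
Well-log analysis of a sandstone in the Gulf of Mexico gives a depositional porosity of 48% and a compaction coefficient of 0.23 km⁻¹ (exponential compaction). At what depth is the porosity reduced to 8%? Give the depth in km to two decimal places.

Invert Athy's law: d = ln(φ₀/φ) / β
d = ln(0.48/0.08) / 0.23 = ln(6) / 0.23 = 1.7918 / 0.23 = 7.790 km

7.79 km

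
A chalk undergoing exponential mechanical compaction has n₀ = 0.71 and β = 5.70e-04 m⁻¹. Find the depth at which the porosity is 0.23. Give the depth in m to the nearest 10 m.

1980 m

Working in km (1 km = 1000 m; β in km⁻¹ = β in m⁻¹ × 1000):
Invert Athy's law: z = ln(n₀/n) / β
z = ln(0.71/0.23) / 0.57 = ln(3.087) / 0.57 = 1.1272 / 0.57 = 1.978 km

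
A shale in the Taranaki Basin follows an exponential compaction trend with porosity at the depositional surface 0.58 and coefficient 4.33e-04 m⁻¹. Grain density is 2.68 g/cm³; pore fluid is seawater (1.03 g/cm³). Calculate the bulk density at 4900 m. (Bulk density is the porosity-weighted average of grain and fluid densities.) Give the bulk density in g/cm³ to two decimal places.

Working in km (1 km = 1000 m; β in km⁻¹ = β in m⁻¹ × 1000):
Porosity at depth: φ = 0.58·exp(−0.433×4.9) = 0.58×0.1198 = 0.0695
Bulk density: ρ_b = (1−φ)ρ_g + φ·ρ_f = 0.9305×2.68 + 0.0695×1.03
       = 2.494 + 0.072 = 2.565 g/cm³

2.57 g/cm³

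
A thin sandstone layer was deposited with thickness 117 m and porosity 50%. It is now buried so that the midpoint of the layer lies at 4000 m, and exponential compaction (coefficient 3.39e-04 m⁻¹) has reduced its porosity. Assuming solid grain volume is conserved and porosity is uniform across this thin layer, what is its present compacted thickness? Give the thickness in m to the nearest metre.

67 m

Working in km (1 km = 1000 m; c in km⁻¹ = c in m⁻¹ × 1000):
Porosity at 4 km: n = 0.5·exp(−0.339×4) = 0.1288
Solid-volume conservation: h(1−n) = h₀(1−n₀) ⇒ h = h₀·(1−n₀)/(1−n)
h = 0.117 × (1 − 0.5)/(1 − 0.1288) = 0.117 × 0.5740 = 0.0672 km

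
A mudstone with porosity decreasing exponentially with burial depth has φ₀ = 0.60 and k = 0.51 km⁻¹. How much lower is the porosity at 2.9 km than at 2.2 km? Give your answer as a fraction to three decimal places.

0.059

φ(2.2) = 0.6·e^(−0.51×2.2) = 0.1954
φ(2.9) = 0.6·e^(−0.51×2.9) = 0.1367
Δφ = 0.1954 − 0.1367 = 0.0587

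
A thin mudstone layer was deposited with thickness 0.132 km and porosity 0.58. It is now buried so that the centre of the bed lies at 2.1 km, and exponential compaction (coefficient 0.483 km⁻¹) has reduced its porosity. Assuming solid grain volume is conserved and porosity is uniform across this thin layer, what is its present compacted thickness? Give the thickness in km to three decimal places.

0.070 km

Porosity at 2.1 km: φ = 0.58·exp(−0.483×2.1) = 0.2103
Solid-volume conservation: h(1−φ) = h₀(1−φ₀) ⇒ h = h₀·(1−φ₀)/(1−φ)
h = 0.132 × (1 − 0.58)/(1 − 0.2103) = 0.132 × 0.5319 = 0.0702 km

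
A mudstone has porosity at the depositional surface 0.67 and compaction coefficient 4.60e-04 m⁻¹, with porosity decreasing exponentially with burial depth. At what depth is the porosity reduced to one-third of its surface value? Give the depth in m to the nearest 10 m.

Working in km (1 km = 1000 m; β in km⁻¹ = β in m⁻¹ × 1000):
n/n₀ = 1/3 ⇒ exp(−β·Z) = 1/3 ⇒ Z = ln(3) / β
Z = 1.0986 / 0.46 = 2.388 km

2390 m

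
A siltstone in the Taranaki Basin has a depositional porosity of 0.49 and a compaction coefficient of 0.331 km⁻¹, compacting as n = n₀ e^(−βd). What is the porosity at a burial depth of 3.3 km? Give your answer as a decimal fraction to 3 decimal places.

0.164

n = n₀·exp(−β·d) = 0.49 × exp(−0.331 × 3.3) = 0.49 × exp(−1.092)
  = 0.49 × 0.3354 = 0.1644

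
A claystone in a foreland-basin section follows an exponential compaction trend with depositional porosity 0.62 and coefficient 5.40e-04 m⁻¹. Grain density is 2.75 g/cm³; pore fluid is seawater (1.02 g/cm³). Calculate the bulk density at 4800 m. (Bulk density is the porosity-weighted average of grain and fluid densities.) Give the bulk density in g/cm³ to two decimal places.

2.67 g/cm³

Working in km (1 km = 1000 m; k in km⁻¹ = k in m⁻¹ × 1000):
Porosity at depth: φ = 0.62·exp(−0.54×4.8) = 0.62×0.0749 = 0.0464
Bulk density: ρ_b = (1−φ)ρ_g + φ·ρ_f = 0.9536×2.75 + 0.0464×1.02
       = 2.622 + 0.047 = 2.670 g/cm³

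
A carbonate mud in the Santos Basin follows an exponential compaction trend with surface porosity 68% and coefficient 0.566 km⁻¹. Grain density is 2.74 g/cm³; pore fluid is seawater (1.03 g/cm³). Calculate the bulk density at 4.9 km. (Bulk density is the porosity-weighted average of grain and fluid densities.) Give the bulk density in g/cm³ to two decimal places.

2.67 g/cm³

Porosity at depth: phi = 0.68·exp(−0.566×4.9) = 0.68×0.0624 = 0.0425
Bulk density: ρ_b = (1−phi)ρ_g + phi·ρ_f = 0.9575×2.74 + 0.0425×1.03
       = 2.624 + 0.044 = 2.667 g/cm³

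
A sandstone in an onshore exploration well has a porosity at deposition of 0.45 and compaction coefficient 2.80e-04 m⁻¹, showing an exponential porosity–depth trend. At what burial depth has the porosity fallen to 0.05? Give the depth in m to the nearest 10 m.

Working in km (1 km = 1000 m; c in km⁻¹ = c in m⁻¹ × 1000):
Invert Athy's law: Z = ln(φ₀/φ) / c
Z = ln(0.45/0.05) / 0.28 = ln(9) / 0.28 = 2.1972 / 0.28 = 7.847 km

7850 m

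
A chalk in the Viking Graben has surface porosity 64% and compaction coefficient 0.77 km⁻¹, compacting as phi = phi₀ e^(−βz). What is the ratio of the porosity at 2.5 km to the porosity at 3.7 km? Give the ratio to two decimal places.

2.52

phi(z₁)/phi(z₂) = e^(−β·z₁)/e^(−β·z₂) = e^{β(z₂−z₁)}
= exp(0.77 × 1.2) = exp(0.924) = 2.5193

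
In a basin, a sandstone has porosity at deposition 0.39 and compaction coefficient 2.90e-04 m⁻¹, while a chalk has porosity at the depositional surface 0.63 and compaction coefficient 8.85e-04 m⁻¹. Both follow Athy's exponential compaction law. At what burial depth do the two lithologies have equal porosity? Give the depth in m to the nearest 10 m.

Working in km (1 km = 1000 m; β in km⁻¹ = β in m⁻¹ × 1000):
Set φ₀ₐ e^(−βₐZ) = φ₀ᵦ e^(−βᵦZ) ⇒ ln(φ₀ₐ/φ₀ᵦ) = (βₐ − βᵦ)·Z
Z = ln(0.39/0.63) / (0.29 − 0.885) = -0.4796 / -0.595 = 0.806 km

810 m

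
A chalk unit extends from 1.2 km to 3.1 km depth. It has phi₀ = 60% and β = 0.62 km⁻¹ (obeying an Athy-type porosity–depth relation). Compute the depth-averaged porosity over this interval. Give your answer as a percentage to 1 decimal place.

⟨phi⟩ = (1/(Z₂−Z₁)) ∫ phi₀ e^(−βZ) dZ = phi₀·(e^(−β·Z₁) − e^(−β·Z₂)) / (β·(Z₂−Z₁))
e^(−0.62×1.2) = 0.4752; e^(−0.62×3.1) = 0.1463
⟨phi⟩ = 0.6 × (0.4752 − 0.1463) / (0.62 × 1.9) = 0.6 × 0.2792 = 0.1675

16.8%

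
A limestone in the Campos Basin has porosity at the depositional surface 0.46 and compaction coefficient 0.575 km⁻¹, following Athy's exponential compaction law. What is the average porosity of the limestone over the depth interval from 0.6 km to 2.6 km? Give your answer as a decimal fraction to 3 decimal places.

⟨φ⟩ = (1/(z₂−z₁)) ∫ φ₀ e^(−cz) dz = φ₀·(e^(−c·z₁) − e^(−c·z₂)) / (c·(z₂−z₁))
e^(−0.575×0.6) = 0.7082; e^(−0.575×2.6) = 0.2242
⟨φ⟩ = 0.46 × (0.7082 − 0.2242) / (0.575 × 2) = 0.46 × 0.4208 = 0.1936

0.194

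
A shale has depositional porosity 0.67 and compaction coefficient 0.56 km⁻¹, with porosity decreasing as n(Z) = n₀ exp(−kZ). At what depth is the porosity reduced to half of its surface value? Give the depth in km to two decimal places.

1.24 km

n/n₀ = 1/2 ⇒ exp(−k·Z) = 1/2 ⇒ Z = ln(2) / k
Z = 0.6931 / 0.56 = 1.238 km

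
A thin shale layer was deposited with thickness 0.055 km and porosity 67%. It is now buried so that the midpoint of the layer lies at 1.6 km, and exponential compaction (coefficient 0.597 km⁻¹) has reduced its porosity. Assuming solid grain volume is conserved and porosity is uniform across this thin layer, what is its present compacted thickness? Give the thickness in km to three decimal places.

0.024 km

Porosity at 1.6 km: n = 0.67·exp(−0.597×1.6) = 0.2578
Solid-volume conservation: h(1−n) = h₀(1−n₀) ⇒ h = h₀·(1−n₀)/(1−n)
h = 0.055 × (1 − 0.67)/(1 − 0.2578) = 0.055 × 0.4446 = 0.0245 km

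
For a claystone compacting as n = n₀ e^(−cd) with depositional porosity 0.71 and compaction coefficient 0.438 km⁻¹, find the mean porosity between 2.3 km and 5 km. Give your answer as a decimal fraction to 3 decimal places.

⟨n⟩ = (1/(d₂−d₁)) ∫ n₀ e^(−cd) dd = n₀·(e^(−c·d₁) − e^(−c·d₂)) / (c·(d₂−d₁))
e^(−0.438×2.3) = 0.3652; e^(−0.438×5) = 0.1119
⟨n⟩ = 0.71 × (0.3652 − 0.1119) / (0.438 × 2.7) = 0.71 × 0.2141 = 0.1520

0.152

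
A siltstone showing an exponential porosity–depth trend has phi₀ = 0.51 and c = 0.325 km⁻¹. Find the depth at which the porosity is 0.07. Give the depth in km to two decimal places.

Invert Athy's law: z = ln(phi₀/phi) / c
z = ln(0.51/0.07) / 0.325 = ln(7.286) / 0.325 = 1.9859 / 0.325 = 6.111 km

6.11 km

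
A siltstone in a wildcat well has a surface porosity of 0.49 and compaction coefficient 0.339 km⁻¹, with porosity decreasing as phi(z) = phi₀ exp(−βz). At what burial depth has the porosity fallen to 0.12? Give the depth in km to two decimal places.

Invert Athy's law: z = ln(phi₀/phi) / β
z = ln(0.49/0.12) / 0.339 = ln(4.083) / 0.339 = 1.4069 / 0.339 = 4.150 km

4.15 km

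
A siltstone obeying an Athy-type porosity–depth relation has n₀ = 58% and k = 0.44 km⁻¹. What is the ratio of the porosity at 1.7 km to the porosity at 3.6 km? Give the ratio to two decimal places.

n(d₁)/n(d₂) = e^(−k·d₁)/e^(−k·d₂) = e^{k(d₂−d₁)}
= exp(0.44 × 1.9) = exp(0.836) = 2.3071

2.31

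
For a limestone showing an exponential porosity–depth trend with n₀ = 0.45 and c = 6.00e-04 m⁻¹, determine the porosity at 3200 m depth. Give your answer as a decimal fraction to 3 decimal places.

Working in km (1 km = 1000 m; c in km⁻¹ = c in m⁻¹ × 1000):
n = n₀·exp(−c·d) = 0.45 × exp(−0.6 × 3.2) = 0.45 × exp(−1.92)
  = 0.45 × 0.1466 = 0.0660

0.066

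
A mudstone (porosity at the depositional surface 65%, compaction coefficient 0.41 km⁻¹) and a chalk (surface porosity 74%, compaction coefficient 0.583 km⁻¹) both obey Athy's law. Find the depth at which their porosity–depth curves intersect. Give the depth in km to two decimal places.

0.75 km

Set φ₀ₐ e^(−βₐz) = φ₀ᵦ e^(−βᵦz) ⇒ ln(φ₀ₐ/φ₀ᵦ) = (βₐ − βᵦ)·z
z = ln(0.65/0.74) / (0.41 − 0.583) = -0.1297 / -0.173 = 0.750 km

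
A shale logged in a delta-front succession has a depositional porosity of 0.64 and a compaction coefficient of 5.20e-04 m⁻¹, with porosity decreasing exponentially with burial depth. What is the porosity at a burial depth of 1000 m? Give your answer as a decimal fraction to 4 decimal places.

0.3805

Working in km (1 km = 1000 m; k in km⁻¹ = k in m⁻¹ × 1000):
φ = φ₀·exp(−k·Z) = 0.64 × exp(−0.52 × 1) = 0.64 × exp(−0.52)
  = 0.64 × 0.5945 = 0.3805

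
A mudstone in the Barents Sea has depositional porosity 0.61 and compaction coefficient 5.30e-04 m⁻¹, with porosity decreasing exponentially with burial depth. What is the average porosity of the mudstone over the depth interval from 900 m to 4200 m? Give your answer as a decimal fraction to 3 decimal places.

Working in km (1 km = 1000 m; c in km⁻¹ = c in m⁻¹ × 1000):
⟨φ⟩ = (1/(Z₂−Z₁)) ∫ φ₀ e^(−cZ) dZ = φ₀·(e^(−c·Z₁) − e^(−c·Z₂)) / (c·(Z₂−Z₁))
e^(−0.53×0.9) = 0.6206; e^(−0.53×4.2) = 0.1080
⟨φ⟩ = 0.61 × (0.6206 − 0.1080) / (0.53 × 3.3) = 0.61 × 0.2931 = 0.1788

0.179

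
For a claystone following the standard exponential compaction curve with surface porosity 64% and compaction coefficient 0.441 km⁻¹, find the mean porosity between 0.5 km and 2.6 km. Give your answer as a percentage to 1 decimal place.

⟨n⟩ = (1/(d₂−d₁)) ∫ n₀ e^(−βd) dd = n₀·(e^(−β·d₁) − e^(−β·d₂)) / (β·(d₂−d₁))
e^(−0.441×0.5) = 0.8021; e^(−0.441×2.6) = 0.3177
⟨n⟩ = 0.64 × (0.8021 − 0.3177) / (0.441 × 2.1) = 0.64 × 0.5231 = 0.3348

33.5%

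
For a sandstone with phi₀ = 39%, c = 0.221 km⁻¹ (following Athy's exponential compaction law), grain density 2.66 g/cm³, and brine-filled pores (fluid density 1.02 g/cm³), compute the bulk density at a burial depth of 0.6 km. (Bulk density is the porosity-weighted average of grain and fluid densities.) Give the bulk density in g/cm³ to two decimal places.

Porosity at depth: phi = 0.39·exp(−0.221×0.6) = 0.39×0.8758 = 0.3416
Bulk density: ρ_b = (1−phi)ρ_g + phi·ρ_f = 0.6584×2.66 + 0.3416×1.02
       = 1.751 + 0.348 = 2.100 g/cm³

2.10 g/cm³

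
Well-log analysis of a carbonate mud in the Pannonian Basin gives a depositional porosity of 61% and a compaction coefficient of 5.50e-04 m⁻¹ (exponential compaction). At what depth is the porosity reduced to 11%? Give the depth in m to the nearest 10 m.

3110 m

Working in km (1 km = 1000 m; k in km⁻¹ = k in m⁻¹ × 1000):
Invert Athy's law: Z = ln(n₀/n) / k
Z = ln(0.61/0.11) / 0.55 = ln(5.545) / 0.55 = 1.7130 / 0.55 = 3.115 km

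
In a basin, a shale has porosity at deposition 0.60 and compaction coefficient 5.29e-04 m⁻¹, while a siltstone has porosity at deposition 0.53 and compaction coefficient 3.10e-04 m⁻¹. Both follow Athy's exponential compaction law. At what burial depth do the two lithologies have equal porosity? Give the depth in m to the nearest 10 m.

570 m

Working in km (1 km = 1000 m; c in km⁻¹ = c in m⁻¹ × 1000):
Set φ₀ₐ e^(−cₐZ) = φ₀ᵦ e^(−cᵦZ) ⇒ ln(φ₀ₐ/φ₀ᵦ) = (cₐ − cᵦ)·Z
Z = ln(0.6/0.53) / (0.529 − 0.31) = 0.1241 / 0.219 = 0.566 km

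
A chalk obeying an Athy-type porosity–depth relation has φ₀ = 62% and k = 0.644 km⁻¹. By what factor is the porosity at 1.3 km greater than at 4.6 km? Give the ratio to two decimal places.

φ(Z₁)/φ(Z₂) = e^(−k·Z₁)/e^(−k·Z₂) = e^{k(Z₂−Z₁)}
= exp(0.644 × 3.3) = exp(2.125) = 8.3746

8.37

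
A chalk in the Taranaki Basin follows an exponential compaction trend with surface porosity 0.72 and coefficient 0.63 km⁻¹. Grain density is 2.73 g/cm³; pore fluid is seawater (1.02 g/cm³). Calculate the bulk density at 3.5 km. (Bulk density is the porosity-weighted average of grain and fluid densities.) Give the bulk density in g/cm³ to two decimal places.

Porosity at depth: n = 0.72·exp(−0.63×3.5) = 0.72×0.1103 = 0.0794
Bulk density: ρ_b = (1−n)ρ_g + n·ρ_f = 0.9206×2.73 + 0.0794×1.02
       = 2.513 + 0.081 = 2.594 g/cm³

2.59 g/cm³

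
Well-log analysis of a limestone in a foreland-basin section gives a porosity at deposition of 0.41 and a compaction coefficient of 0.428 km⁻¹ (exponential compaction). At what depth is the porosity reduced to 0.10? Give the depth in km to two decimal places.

3.30 km

Invert Athy's law: d = ln(n₀/n) / β
d = ln(0.41/0.1) / 0.428 = ln(4.1) / 0.428 = 1.4110 / 0.428 = 3.297 km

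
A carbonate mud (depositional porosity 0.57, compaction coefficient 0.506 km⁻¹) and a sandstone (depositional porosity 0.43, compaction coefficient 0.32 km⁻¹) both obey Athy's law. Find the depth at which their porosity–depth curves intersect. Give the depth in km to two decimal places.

1.52 km

Set phi₀ₐ e^(−βₐZ) = phi₀ᵦ e^(−βᵦZ) ⇒ ln(phi₀ₐ/phi₀ᵦ) = (βₐ − βᵦ)·Z
Z = ln(0.57/0.43) / (0.506 − 0.32) = 0.2819 / 0.186 = 1.515 km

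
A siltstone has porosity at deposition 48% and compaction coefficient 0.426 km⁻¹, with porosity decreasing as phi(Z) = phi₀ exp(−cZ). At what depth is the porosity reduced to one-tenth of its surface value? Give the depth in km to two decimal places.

phi/phi₀ = 1/10 ⇒ exp(−c·Z) = 1/10 ⇒ Z = ln(10) / c
Z = 2.3026 / 0.426 = 5.405 km

5.41 km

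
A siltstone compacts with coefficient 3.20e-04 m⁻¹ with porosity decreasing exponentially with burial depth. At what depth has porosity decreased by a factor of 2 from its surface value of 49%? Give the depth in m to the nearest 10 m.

Working in km (1 km = 1000 m; k in km⁻¹ = k in m⁻¹ × 1000):
φ/φ₀ = 1/2 ⇒ exp(−k·Z) = 1/2 ⇒ Z = ln(2) / k
Z = 0.6931 / 0.32 = 2.166 km

2170 m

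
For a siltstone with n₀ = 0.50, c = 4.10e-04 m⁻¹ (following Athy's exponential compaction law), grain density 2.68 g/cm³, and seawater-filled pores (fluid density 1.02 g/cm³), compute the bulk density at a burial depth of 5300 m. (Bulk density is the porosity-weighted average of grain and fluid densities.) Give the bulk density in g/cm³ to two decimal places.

2.59 g/cm³

Working in km (1 km = 1000 m; c in km⁻¹ = c in m⁻¹ × 1000):
Porosity at depth: n = 0.5·exp(−0.41×5.3) = 0.5×0.1138 = 0.0569
Bulk density: ρ_b = (1−n)ρ_g + n·ρ_f = 0.9431×2.68 + 0.0569×1.02
       = 2.527 + 0.058 = 2.586 g/cm³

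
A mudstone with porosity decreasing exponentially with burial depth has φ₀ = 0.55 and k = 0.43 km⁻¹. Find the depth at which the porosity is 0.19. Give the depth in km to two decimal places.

Invert Athy's law: Z = ln(φ₀/φ) / k
Z = ln(0.55/0.19) / 0.43 = ln(2.895) / 0.43 = 1.0629 / 0.43 = 2.472 km

2.47 km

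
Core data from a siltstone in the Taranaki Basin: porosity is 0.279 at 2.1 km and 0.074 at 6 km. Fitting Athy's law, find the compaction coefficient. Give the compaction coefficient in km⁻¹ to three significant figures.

Athy: phi(d) = phi₀ e^(−cd) ⇒ phi₁/phi₂ = e^{c(d₂−d₁)} ⇒ c = ln(phi₁/phi₂)/(d₂−d₁)
c = ln(0.279/0.074) / (6 − 2.1) = ln(3.77) / 3.9 = 1.3271 / 3.9 = 0.3403 km⁻¹

0.340 km⁻¹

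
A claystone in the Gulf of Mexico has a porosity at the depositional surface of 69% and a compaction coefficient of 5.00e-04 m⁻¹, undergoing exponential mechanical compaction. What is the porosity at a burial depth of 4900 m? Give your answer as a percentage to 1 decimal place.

Working in km (1 km = 1000 m; β in km⁻¹ = β in m⁻¹ × 1000):
n = n₀·exp(−β·d) = 0.69 × exp(−0.5 × 4.9) = 0.69 × exp(−2.45)
  = 0.69 × 0.0863 = 0.0595

6.0%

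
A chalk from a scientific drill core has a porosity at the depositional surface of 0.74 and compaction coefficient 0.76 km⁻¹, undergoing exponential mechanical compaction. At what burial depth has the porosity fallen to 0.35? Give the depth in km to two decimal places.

0.99 km

Invert Athy's law: z = ln(n₀/n) / k
z = ln(0.74/0.35) / 0.76 = ln(2.114) / 0.76 = 0.7487 / 0.76 = 0.985 km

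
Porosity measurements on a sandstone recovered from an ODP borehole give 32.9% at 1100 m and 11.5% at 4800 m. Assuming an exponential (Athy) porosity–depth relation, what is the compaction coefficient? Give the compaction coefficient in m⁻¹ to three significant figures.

Working in km (1 km = 1000 m; c in km⁻¹ = c in m⁻¹ × 1000):
Athy: phi(d) = phi₀ e^(−cd) ⇒ phi₁/phi₂ = e^{c(d₂−d₁)} ⇒ c = ln(phi₁/phi₂)/(d₂−d₁)
c = ln(0.329/0.115) / (4.8 − 1.1) = ln(2.861) / 3.7 = 1.0511 / 3.7 = 0.2841 km⁻¹

0.000284 m⁻¹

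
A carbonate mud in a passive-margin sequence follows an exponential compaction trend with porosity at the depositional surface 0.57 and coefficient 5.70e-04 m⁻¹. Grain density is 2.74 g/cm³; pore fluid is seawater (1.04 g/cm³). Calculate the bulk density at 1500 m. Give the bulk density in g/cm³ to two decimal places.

Working in km (1 km = 1000 m; k in km⁻¹ = k in m⁻¹ × 1000):
Porosity at depth: φ = 0.57·exp(−0.57×1.5) = 0.57×0.4253 = 0.2424
Bulk density: ρ_b = (1−φ)ρ_g + φ·ρ_f = 0.7576×2.74 + 0.2424×1.04
       = 2.076 + 0.252 = 2.328 g/cm³

2.33 g/cm³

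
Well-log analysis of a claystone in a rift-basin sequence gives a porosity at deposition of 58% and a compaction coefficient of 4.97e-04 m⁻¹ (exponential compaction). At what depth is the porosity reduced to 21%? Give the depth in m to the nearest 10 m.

2040 m

Working in km (1 km = 1000 m; β in km⁻¹ = β in m⁻¹ × 1000):
Invert Athy's law: d = ln(phi₀/phi) / β
d = ln(0.58/0.21) / 0.497 = ln(2.762) / 0.497 = 1.0159 / 0.497 = 2.044 km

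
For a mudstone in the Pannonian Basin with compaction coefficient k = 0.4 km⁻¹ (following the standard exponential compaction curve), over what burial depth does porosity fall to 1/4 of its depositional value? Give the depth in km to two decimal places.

n/n₀ = 1/4 ⇒ exp(−k·Z) = 1/4 ⇒ Z = ln(4) / k
Z = 1.3863 / 0.4 = 3.466 km

3.47 km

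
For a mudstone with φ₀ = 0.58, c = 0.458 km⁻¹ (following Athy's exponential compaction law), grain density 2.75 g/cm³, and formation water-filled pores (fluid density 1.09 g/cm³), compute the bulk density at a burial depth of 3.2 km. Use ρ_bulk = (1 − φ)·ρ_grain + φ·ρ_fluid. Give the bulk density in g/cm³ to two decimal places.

Porosity at depth: φ = 0.58·exp(−0.458×3.2) = 0.58×0.2309 = 0.1339
Bulk density: ρ_b = (1−φ)ρ_g + φ·ρ_f = 0.8661×2.75 + 0.1339×1.09
       = 2.382 + 0.146 = 2.528 g/cm³

2.53 g/cm³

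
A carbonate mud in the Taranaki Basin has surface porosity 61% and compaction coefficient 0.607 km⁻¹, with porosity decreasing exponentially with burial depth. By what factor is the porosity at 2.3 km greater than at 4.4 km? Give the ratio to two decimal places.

n(d₁)/n(d₂) = e^(−β·d₁)/e^(−β·d₂) = e^{β(d₂−d₁)}
= exp(0.607 × 2.1) = exp(1.275) = 3.5776

3.58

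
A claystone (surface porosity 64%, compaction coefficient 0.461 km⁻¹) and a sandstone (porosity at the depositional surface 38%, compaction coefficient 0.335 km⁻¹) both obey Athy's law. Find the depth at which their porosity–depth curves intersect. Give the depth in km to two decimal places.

Set phi₀ₐ e^(−kₐZ) = phi₀ᵦ e^(−kᵦZ) ⇒ ln(phi₀ₐ/phi₀ᵦ) = (kₐ − kᵦ)·Z
Z = ln(0.64/0.38) / (0.461 − 0.335) = 0.5213 / 0.126 = 4.137 km

4.14 km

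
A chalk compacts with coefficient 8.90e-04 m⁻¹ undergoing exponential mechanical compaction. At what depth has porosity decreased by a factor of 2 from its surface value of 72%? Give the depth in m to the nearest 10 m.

780 m

Working in km (1 km = 1000 m; β in km⁻¹ = β in m⁻¹ × 1000):
n/n₀ = 1/2 ⇒ exp(−β·Z) = 1/2 ⇒ Z = ln(2) / β
Z = 0.6931 / 0.89 = 0.779 km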